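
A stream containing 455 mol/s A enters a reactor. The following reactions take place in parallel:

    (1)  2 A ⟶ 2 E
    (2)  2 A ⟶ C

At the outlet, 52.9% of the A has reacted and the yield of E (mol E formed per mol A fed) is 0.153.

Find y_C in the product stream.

0.232

Yield of E: 2ξ₁ / 455 = 0.153 → ξ₁ = 34.81 mol/s.
Conversion of A: 2ξ₁ + 2ξ₂ = 0.529 × 455 = 240.7 → ξ₂ = 85.54 mol/s.
Outlet amounts (n = n₀ + Σ ν·ξ):
  A: 455 − 2(34.81) − 2(85.54) = 214.3
  E: 0 + 2(34.81) = 69.61
  C: 0 + 1(85.54) = 85.54
Total out = 369.5 mol/s; y_C = 85.54 / 369.5 = 0.2315.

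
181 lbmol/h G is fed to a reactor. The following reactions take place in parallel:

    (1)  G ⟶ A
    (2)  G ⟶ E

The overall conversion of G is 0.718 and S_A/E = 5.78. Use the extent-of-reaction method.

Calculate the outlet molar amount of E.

19.2 lbmol/h

Conversion of G: G consumed = 0.718 × 181 = 130 lbmol/h = 1ξ₁ + 1ξ₂.
Selectivity: 1ξ₁ / (1ξ₂) = 5.78 → ξ₁ = 5.78 ξ₂.
Substitute: (1·5.78 + 1) ξ₂ = 130 → ξ₂ = 19.17 lbmol/h, ξ₁ = 110.8 lbmol/h.
Outlet amounts (n = n₀ + Σ ν·ξ):
  G: 181 − 1(110.8) − 1(19.17) = 51.04
  A: 0 + 1(110.8) = 110.8
  E: 0 + 1(19.17) = 19.17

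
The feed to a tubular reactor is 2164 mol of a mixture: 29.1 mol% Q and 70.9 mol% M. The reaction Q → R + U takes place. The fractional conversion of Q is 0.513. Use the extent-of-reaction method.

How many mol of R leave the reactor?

Q reacted = 0.513 × 629.7 = 323 mol; ν_Q = −1, so ξ = 323/1 = 323 mol.
Outlet amounts (n = n₀ + ν ξ):
  Q: 629.7 − 1(323) = 306.7
  R: 0 + 1(323) = 323
  U: 0 + 1(323) = 323
  M: 1534 (inert)

323 mol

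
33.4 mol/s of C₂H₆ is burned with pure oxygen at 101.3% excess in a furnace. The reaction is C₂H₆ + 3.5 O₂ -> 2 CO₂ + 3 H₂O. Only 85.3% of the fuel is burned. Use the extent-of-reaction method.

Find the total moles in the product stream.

283 mol/s

Stoichiometric O₂ = 3.5 × 33.4 = 116.9 mol/s; O₂ fed = 116.9 × 2.013 = 235.3 mol/s.
Fuel reacted = 0.853 × 33.4 → ξ = 28.49 mol/s.
Outlet (n = n₀ + ν ξ):
  C₂H₆: 33.4 − 1(28.49) = 4.91
  O₂: 235.3 − 3.5(28.49) = 135.6
  CO₂: 0 + 2(28.49) = 56.98
  H₂O: 0 + 3(28.49) = 85.47
Total out = 4.91 + 135.6 + 56.98 + 85.47 = 283 mol/s.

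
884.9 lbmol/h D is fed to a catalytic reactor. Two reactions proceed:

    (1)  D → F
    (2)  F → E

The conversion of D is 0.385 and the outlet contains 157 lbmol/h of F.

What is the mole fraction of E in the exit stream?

Conversion of D: D consumed = 1ξ₁ = 0.385 × 884.9 → ξ₁ = 340.7 lbmol/h.
F balance: n_F = 0 + 1ξ₁ − 1ξ₂ = 157 → ξ₂ = (1·340.7 − 157)/1 = 183.7 lbmol/h.
Outlet amounts (n = n₀ + Σ ν·ξ):
  D: 884.9 − 1(340.7) = 544.2
  F: 0 + 1(340.7) − 1(183.7) = 157
  E: 0 + 1(183.7) = 183.7
Total out = 884.9 lbmol/h; y_E = 183.7 / 884.9 = 0.2076.

0.208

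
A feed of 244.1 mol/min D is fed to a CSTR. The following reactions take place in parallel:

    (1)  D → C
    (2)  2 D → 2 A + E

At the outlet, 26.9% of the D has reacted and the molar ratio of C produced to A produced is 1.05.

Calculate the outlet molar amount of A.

32 mol/min

Conversion of D: D consumed = 0.269 × 244.1 = 65.66 mol/min = 1ξ₁ + 2ξ₂.
Selectivity: 1ξ₁ / (2ξ₂) = 1.05 → ξ₁ = 2.1 ξ₂.
Substitute: (1·2.1 + 2) ξ₂ = 65.66 → ξ₂ = 16.02 mol/min, ξ₁ = 33.63 mol/min.
Outlet amounts (n = n₀ + Σ ν·ξ):
  D: 244.1 − 1(33.63) − 2(16.02) = 178.4
  C: 0 + 1(33.63) = 33.63
  A: 0 + 2(16.02) = 32.03
  E: 0 + 1(16.02) = 16.02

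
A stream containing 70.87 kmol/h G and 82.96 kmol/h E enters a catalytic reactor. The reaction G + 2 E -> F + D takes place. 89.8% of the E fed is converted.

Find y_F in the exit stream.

0.32

E reacted = 0.898 × 82.96 = 74.5 kmol/h; ν_E = −2, so ξ = 74.5/2 = 37.25 kmol/h.
Outlet amounts (n = n₀ + ν ξ):
  G: 70.87 − 1(37.25) = 33.62
  E: 82.96 − 2(37.25) = 8.462
  F: 0 + 1(37.25) = 37.25
  D: 0 + 1(37.25) = 37.25
Total out = 116.6 kmol/h; y_F = 37.25 / 116.6 = 0.3195.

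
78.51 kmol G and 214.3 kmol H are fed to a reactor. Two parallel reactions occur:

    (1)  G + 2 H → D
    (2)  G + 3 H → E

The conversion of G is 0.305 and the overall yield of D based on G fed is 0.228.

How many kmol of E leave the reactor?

6.05 kmol

Yield of D: 1ξ₁ / 78.51 = 0.228 → ξ₁ = 17.9 kmol.
Conversion of G: 1ξ₁ + 1ξ₂ = 0.305 × 78.51 = 23.95 → ξ₂ = 6.045 kmol.
Outlet amounts (n = n₀ + Σ ν·ξ):
  G: 78.51 − 1(17.9) − 1(6.045) = 54.56
  H: 214.3 − 2(17.9) − 3(6.045) = 160.4
  D: 0 + 1(17.9) = 17.9
  E: 0 + 1(6.045) = 6.045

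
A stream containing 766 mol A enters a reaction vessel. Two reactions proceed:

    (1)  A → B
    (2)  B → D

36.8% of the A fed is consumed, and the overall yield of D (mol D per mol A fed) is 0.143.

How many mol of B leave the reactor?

Conversion of A: A consumed = 1ξ₁ = 0.368 × 766 → ξ₁ = 281.9 mol.
Yield of D: 1ξ₂ / 766 = 0.143 → ξ₂ = 109.5 mol.
Outlet amounts (n = n₀ + Σ ν·ξ):
  A: 766 − 1(281.9) = 484.1
  B: 0 + 1(281.9) − 1(109.5) = 172.3
  D: 0 + 1(109.5) = 109.5

172 mol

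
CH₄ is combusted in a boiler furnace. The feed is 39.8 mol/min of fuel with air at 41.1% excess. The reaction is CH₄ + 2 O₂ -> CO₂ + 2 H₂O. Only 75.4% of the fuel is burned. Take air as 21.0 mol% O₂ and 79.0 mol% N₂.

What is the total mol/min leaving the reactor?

Stoichiometric O₂ = 2 × 39.8 = 79.6 mol/min; O₂ fed = 79.6 × 1.411 = 112.3 mol/min.
N₂ fed = 112.3 × 79/21 = 422.5 mol/min.
Fuel reacted = 0.754 × 39.8 → ξ = 30.01 mol/min.
Outlet (n = n₀ + ν ξ):
  CH₄: 39.8 − 1(30.01) = 9.791
  O₂: 112.3 − 2(30.01) = 52.3
  N₂: 422.5 (inert)
  CO₂: 0 + 1(30.01) = 30.01
  H₂O: 0 + 2(30.01) = 60.02
Total out = 9.791 + 52.3 + 422.5 + 30.01 + 60.02 = 574.6 mol/min.

575 mol/min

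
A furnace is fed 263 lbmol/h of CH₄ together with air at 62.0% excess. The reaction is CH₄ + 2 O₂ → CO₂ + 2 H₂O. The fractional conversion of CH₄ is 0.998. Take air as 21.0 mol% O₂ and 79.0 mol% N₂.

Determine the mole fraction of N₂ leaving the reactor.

Stoichiometric O₂ = 2 × 263 = 526 lbmol/h; O₂ fed = 526 × 1.620 = 852.1 lbmol/h.
N₂ fed = 852.1 × 79/21 = 3206 lbmol/h.
Fuel reacted = 0.998 × 263 → ξ = 262.5 lbmol/h.
Outlet (n = n₀ + ν ξ):
  CH₄: 263 − 1(262.5) = 0.526
  O₂: 852.1 − 2(262.5) = 327.2
  N₂: 3206 (inert)
  CO₂: 0 + 1(262.5) = 262.5
  H₂O: 0 + 2(262.5) = 524.9
Total out = 4321 lbmol/h; y_N₂ = 3206 / 4321 = 0.7419.

0.742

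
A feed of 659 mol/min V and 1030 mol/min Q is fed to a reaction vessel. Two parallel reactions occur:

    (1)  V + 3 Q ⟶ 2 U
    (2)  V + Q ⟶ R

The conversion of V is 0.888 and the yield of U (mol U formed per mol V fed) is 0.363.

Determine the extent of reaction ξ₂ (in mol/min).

ξ₂ = 466 mol/min

Yield of U: 2ξ₁ / 659 = 0.363 → ξ₁ = 119.6 mol/min.
Conversion of V: 1ξ₁ + 1ξ₂ = 0.888 × 659 = 585.2 → ξ₂ = 465.6 mol/min.
Outlet amounts (n = n₀ + Σ ν·ξ):
  V: 659 − 1(119.6) − 1(465.6) = 73.81
  Q: 1030 − 3(119.6) − 1(465.6) = 205.6
  U: 0 + 2(119.6) = 239.2
  R: 0 + 1(465.6) = 465.6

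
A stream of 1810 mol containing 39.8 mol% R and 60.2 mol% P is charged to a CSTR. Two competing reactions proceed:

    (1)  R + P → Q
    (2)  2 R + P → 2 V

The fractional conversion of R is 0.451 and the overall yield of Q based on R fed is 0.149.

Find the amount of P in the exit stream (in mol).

Yield of Q: 1ξ₁ / 720.4 = 0.149 → ξ₁ = 107.3 mol.
Conversion of R: 1ξ₁ + 2ξ₂ = 0.451 × 720.4 = 324.9 → ξ₂ = 108.8 mol.
Outlet amounts (n = n₀ + Σ ν·ξ):
  R: 720.4 − 1(107.3) − 2(108.8) = 395.5
  P: 1090 − 1(107.3) − 1(108.8) = 873.5
  Q: 0 + 1(107.3) = 107.3
  V: 0 + 2(108.8) = 217.6

874 mol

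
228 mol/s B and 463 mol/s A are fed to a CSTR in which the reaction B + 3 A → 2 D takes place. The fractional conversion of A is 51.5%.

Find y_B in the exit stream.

A reacted = 0.515 × 463 = 238.4 mol/s; ν_A = −3, so ξ = 238.4/3 = 79.48 mol/s.
Outlet amounts (n = n₀ + ν ξ):
  B: 228 − 1(79.48) = 148.5
  A: 463 − 3(79.48) = 224.6
  D: 0 + 2(79.48) = 159
Total out = 532 mol/s; y_B = 148.5 / 532 = 0.2792.

0.279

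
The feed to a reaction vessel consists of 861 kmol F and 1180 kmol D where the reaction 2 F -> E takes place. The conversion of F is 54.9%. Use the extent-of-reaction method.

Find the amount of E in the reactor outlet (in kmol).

F reacted = 0.549 × 861 = 472.7 kmol; ν_F = −2, so ξ = 472.7/2 = 236.3 kmol.
Outlet amounts (n = n₀ + ν ξ):
  F: 861 − 2(236.3) = 388.3
  E: 0 + 1(236.3) = 236.3
  D: 1180 (inert)

236 kmol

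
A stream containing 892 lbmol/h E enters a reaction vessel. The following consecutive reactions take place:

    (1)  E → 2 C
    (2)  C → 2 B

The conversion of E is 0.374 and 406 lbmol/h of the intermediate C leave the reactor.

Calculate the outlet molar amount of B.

522 lbmol/h

Conversion of E: E consumed = 1ξ₁ = 0.374 × 892 → ξ₁ = 333.6 lbmol/h.
C balance: n_C = 0 + 2ξ₁ − 1ξ₂ = 406 → ξ₂ = (2·333.6 − 406)/1 = 261.2 lbmol/h.
Outlet amounts (n = n₀ + Σ ν·ξ):
  E: 892 − 1(333.6) = 558.4
  C: 0 + 2(333.6) − 1(261.2) = 406
  B: 0 + 2(261.2) = 522.4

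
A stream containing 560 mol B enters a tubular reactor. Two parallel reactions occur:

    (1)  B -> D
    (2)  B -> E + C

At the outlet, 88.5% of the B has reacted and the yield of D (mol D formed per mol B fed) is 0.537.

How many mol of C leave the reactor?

195 mol

Yield of D: 1ξ₁ / 560 = 0.537 → ξ₁ = 300.7 mol.
Conversion of B: 1ξ₁ + 1ξ₂ = 0.885 × 560 = 495.6 → ξ₂ = 194.9 mol.
Outlet amounts (n = n₀ + Σ ν·ξ):
  B: 560 − 1(300.7) − 1(194.9) = 64.4
  D: 0 + 1(300.7) = 300.7
  E: 0 + 1(194.9) = 194.9
  C: 0 + 1(194.9) = 194.9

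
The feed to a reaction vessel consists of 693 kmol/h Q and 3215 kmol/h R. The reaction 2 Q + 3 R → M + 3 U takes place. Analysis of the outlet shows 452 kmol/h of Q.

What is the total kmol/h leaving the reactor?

3790 kmol/h

For Q: n = n₀ − 2ξ → 452 = 693 − 2ξ, giving ξ = 120.5 kmol/h.
Outlet amounts (n = n₀ + ν ξ):
  Q: 693 − 2(120.5) = 452
  R: 3215 − 3(120.5) = 2854
  M: 0 + 1(120.5) = 120.5
  U: 0 + 3(120.5) = 361.5
Total out = 452 + 2854 + 120.5 + 361.5 = 3788 kmol/h.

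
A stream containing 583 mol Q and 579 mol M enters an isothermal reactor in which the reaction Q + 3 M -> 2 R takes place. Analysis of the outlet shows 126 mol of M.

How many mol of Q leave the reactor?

For M: n = n₀ − 3ξ → 126 = 579 − 3ξ, giving ξ = 151 mol.
Outlet amounts (n = n₀ + ν ξ):
  Q: 583 − 1(151) = 432
  M: 579 − 3(151) = 126
  R: 0 + 2(151) = 302

432 mol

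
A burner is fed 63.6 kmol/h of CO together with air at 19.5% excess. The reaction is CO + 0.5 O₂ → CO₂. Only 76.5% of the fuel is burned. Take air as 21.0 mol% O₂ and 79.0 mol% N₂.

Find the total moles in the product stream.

Stoichiometric O₂ = 0.5 × 63.6 = 31.8 kmol/h; O₂ fed = 31.8 × 1.195 = 38 kmol/h.
N₂ fed = 38 × 79/21 = 143 kmol/h.
Fuel reacted = 0.765 × 63.6 → ξ = 48.65 kmol/h.
Outlet (n = n₀ + ν ξ):
  CO: 63.6 − 1(48.65) = 14.95
  O₂: 38 − 0.5(48.65) = 13.67
  N₂: 143 (inert)
  CO₂: 0 + 1(48.65) = 48.65
Total out = 14.95 + 13.67 + 143 + 48.65 = 220.2 kmol/h.

220 kmol/h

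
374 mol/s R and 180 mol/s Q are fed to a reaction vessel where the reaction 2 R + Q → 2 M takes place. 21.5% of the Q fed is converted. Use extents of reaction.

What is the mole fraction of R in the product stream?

Q reacted = 0.215 × 180 = 38.7 mol/s; ν_Q = −1, so ξ = 38.7/1 = 38.7 mol/s.
Outlet amounts (n = n₀ + ν ξ):
  R: 374 − 2(38.7) = 296.6
  Q: 180 − 1(38.7) = 141.3
  M: 0 + 2(38.7) = 77.4
Total out = 515.3 mol/s; y_R = 296.6 / 515.3 = 0.5756.

0.576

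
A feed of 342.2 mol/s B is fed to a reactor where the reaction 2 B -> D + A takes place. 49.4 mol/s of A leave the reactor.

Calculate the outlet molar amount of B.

243 mol/s

For A: n = n₀ + 1ξ → 49.4 = 0 + 1ξ, giving ξ = 49.4 mol/s.
Outlet amounts (n = n₀ + ν ξ):
  B: 342.2 − 2(49.4) = 243.4
  D: 0 + 1(49.4) = 49.4
  A: 0 + 1(49.4) = 49.4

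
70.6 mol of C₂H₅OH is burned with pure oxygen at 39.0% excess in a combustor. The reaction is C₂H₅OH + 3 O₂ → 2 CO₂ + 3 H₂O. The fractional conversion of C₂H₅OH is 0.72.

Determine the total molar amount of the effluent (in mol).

Stoichiometric O₂ = 3 × 70.6 = 211.8 mol; O₂ fed = 211.8 × 1.390 = 294.4 mol.
Fuel reacted = 0.72 × 70.6 → ξ = 50.83 mol.
Outlet (n = n₀ + ν ξ):
  C₂H₅OH: 70.6 − 1(50.83) = 19.77
  O₂: 294.4 − 3(50.83) = 141.9
  CO₂: 0 + 2(50.83) = 101.7
  H₂O: 0 + 3(50.83) = 152.5
Total out = 19.77 + 141.9 + 101.7 + 152.5 = 415.8 mol.

416 mol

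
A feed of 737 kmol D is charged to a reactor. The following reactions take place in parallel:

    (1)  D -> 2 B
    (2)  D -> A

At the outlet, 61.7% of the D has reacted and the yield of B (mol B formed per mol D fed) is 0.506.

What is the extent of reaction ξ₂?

ξ₂ = 268 kmol

Yield of B: 2ξ₁ / 737 = 0.506 → ξ₁ = 186.5 kmol.
Conversion of D: 1ξ₁ + 1ξ₂ = 0.617 × 737 = 454.7 → ξ₂ = 268.3 kmol.
Outlet amounts (n = n₀ + Σ ν·ξ):
  D: 737 − 1(186.5) − 1(268.3) = 282.3
  B: 0 + 2(186.5) = 372.9
  A: 0 + 1(268.3) = 268.3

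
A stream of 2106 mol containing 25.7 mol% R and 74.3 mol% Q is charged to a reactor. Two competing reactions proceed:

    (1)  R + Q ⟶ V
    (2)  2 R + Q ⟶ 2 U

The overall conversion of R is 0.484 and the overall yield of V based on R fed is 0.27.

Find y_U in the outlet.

0.0609

Yield of V: 1ξ₁ / 541.2 = 0.27 → ξ₁ = 146.1 mol.
Conversion of R: 1ξ₁ + 2ξ₂ = 0.484 × 541.2 = 262 → ξ₂ = 57.91 mol.
Outlet amounts (n = n₀ + Σ ν·ξ):
  R: 541.2 − 1(146.1) − 2(57.91) = 279.3
  Q: 1565 − 1(146.1) − 1(57.91) = 1361
  V: 0 + 1(146.1) = 146.1
  U: 0 + 2(57.91) = 115.8
Total out = 1902 mol; y_U = 115.8 / 1902 = 0.0609.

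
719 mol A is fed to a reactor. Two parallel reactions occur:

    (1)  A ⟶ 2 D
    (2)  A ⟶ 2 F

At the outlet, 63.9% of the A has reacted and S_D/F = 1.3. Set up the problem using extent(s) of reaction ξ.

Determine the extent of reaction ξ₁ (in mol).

Conversion of A: A consumed = 0.639 × 719 = 459.4 mol = 1ξ₁ + 1ξ₂.
Selectivity: 2ξ₁ / (2ξ₂) = 1.3 → ξ₁ = 1.3 ξ₂.
Substitute: (1·1.3 + 1) ξ₂ = 459.4 → ξ₂ = 199.8 mol, ξ₁ = 259.7 mol.
Outlet amounts (n = n₀ + Σ ν·ξ):
  A: 719 − 1(259.7) − 1(199.8) = 259.6
  D: 0 + 2(259.7) = 519.4
  F: 0 + 2(199.8) = 399.5

ξ₁ = 260 mol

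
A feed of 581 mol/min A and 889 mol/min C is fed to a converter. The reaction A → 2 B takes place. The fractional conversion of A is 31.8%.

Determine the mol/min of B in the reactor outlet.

370 mol/min

A reacted = 0.318 × 581 = 184.8 mol/min; ν_A = −1, so ξ = 184.8/1 = 184.8 mol/min.
Outlet amounts (n = n₀ + ν ξ):
  A: 581 − 1(184.8) = 396.2
  B: 0 + 2(184.8) = 369.5
  C: 889 (inert)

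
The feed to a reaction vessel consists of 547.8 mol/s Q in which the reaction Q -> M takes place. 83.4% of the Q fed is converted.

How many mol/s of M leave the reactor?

457 mol/s

Q reacted = 0.834 × 547.8 = 456.9 mol/s; ν_Q = −1, so ξ = 456.9/1 = 456.9 mol/s.
Outlet amounts (n = n₀ + ν ξ):
  Q: 547.8 − 1(456.9) = 90.93
  M: 0 + 1(456.9) = 456.9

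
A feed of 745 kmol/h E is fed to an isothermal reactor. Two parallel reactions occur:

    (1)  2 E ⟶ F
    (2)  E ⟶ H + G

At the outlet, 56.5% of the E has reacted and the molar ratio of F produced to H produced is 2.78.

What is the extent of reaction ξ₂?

ξ₂ = 64.2 kmol/h

Conversion of E: E consumed = 0.565 × 745 = 420.9 kmol/h = 2ξ₁ + 1ξ₂.
Selectivity: 1ξ₁ / (1ξ₂) = 2.78 → ξ₁ = 2.78 ξ₂.
Substitute: (2·2.78 + 1) ξ₂ = 420.9 → ξ₂ = 64.17 kmol/h, ξ₁ = 178.4 kmol/h.
Outlet amounts (n = n₀ + Σ ν·ξ):
  E: 745 − 2(178.4) − 1(64.17) = 324.1
  F: 0 + 1(178.4) = 178.4
  H: 0 + 1(64.17) = 64.17
  G: 0 + 1(64.17) = 64.17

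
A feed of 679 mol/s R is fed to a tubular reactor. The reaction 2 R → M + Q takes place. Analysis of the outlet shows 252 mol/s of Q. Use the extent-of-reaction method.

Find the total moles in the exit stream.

679 mol/s

For Q: n = n₀ + 1ξ → 252 = 0 + 1ξ, giving ξ = 252 mol/s.
Outlet amounts (n = n₀ + ν ξ):
  R: 679 − 2(252) = 175
  M: 0 + 1(252) = 252
  Q: 0 + 1(252) = 252
Total out = 175 + 252 + 252 = 679 mol/s.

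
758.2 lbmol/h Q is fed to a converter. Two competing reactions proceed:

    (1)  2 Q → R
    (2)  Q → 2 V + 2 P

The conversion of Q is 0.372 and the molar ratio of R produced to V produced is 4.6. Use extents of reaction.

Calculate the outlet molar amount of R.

Conversion of Q: Q consumed = 0.372 × 758.2 = 282.1 lbmol/h = 2ξ₁ + 1ξ₂.
Selectivity: 1ξ₁ / (2ξ₂) = 4.6 → ξ₁ = 9.2 ξ₂.
Substitute: (2·9.2 + 1) ξ₂ = 282.1 → ξ₂ = 14.54 lbmol/h, ξ₁ = 133.8 lbmol/h.
Outlet amounts (n = n₀ + Σ ν·ξ):
  Q: 758.2 − 2(133.8) − 1(14.54) = 476.1
  R: 0 + 1(133.8) = 133.8
  V: 0 + 2(14.54) = 29.08
  P: 0 + 2(14.54) = 29.08

134 lbmol/h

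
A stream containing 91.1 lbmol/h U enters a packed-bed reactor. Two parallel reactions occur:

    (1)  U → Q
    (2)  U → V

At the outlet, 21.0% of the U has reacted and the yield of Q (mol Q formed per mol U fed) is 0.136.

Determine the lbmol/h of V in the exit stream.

6.74 lbmol/h

Yield of Q: 1ξ₁ / 91.1 = 0.136 → ξ₁ = 12.39 lbmol/h.
Conversion of U: 1ξ₁ + 1ξ₂ = 0.21 × 91.1 = 19.13 → ξ₂ = 6.741 lbmol/h.
Outlet amounts (n = n₀ + Σ ν·ξ):
  U: 91.1 − 1(12.39) − 1(6.741) = 71.97
  Q: 0 + 1(12.39) = 12.39
  V: 0 + 1(6.741) = 6.741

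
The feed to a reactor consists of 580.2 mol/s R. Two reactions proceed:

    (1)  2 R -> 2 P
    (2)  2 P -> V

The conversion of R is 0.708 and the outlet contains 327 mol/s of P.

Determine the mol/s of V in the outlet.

41.9 mol/s

Conversion of R: R consumed = 2ξ₁ = 0.708 × 580.2 → ξ₁ = 205.4 mol/s.
P balance: n_P = 0 + 2ξ₁ − 2ξ₂ = 327 → ξ₂ = (2·205.4 − 327)/2 = 41.89 mol/s.
Outlet amounts (n = n₀ + Σ ν·ξ):
  R: 580.2 − 2(205.4) = 169.4
  P: 0 + 2(205.4) − 2(41.89) = 327
  V: 0 + 1(41.89) = 41.89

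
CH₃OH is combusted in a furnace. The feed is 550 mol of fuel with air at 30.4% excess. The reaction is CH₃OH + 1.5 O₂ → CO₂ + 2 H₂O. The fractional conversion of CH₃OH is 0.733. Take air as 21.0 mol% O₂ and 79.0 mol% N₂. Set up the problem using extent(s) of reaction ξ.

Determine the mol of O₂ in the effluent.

Stoichiometric O₂ = 1.5 × 550 = 825 mol; O₂ fed = 825 × 1.304 = 1076 mol.
N₂ fed = 1076 × 79/21 = 4047 mol.
Fuel reacted = 0.733 × 550 → ξ = 403.1 mol.
Outlet (n = n₀ + ν ξ):
  CH₃OH: 550 − 1(403.1) = 146.9
  O₂: 1076 − 1.5(403.1) = 471.1
  N₂: 4047 (inert)
  CO₂: 0 + 1(403.1) = 403.1
  H₂O: 0 + 2(403.1) = 806.3

471 mol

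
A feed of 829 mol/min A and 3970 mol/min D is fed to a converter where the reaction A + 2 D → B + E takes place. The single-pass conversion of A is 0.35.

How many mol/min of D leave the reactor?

3390 mol/min

A reacted = 0.35 × 829 = 290.1 mol/min; ν_A = −1, so ξ = 290.1/1 = 290.1 mol/min.
Outlet amounts (n = n₀ + ν ξ):
  A: 829 − 1(290.1) = 538.9
  D: 3970 − 2(290.1) = 3390
  B: 0 + 1(290.1) = 290.1
  E: 0 + 1(290.1) = 290.1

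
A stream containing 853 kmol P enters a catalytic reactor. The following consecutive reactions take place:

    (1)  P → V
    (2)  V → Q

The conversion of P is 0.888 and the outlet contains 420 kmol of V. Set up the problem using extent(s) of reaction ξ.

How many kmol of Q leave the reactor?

Conversion of P: P consumed = 1ξ₁ = 0.888 × 853 → ξ₁ = 757.5 kmol.
V balance: n_V = 0 + 1ξ₁ − 1ξ₂ = 420 → ξ₂ = (1·757.5 − 420)/1 = 337.5 kmol.
Outlet amounts (n = n₀ + Σ ν·ξ):
  P: 853 − 1(757.5) = 95.54
  V: 0 + 1(757.5) − 1(337.5) = 420
  Q: 0 + 1(337.5) = 337.5

337 kmol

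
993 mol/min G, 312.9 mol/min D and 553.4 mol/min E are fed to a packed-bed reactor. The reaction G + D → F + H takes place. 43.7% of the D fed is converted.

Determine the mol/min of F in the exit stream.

137 mol/min

D reacted = 0.437 × 312.9 = 136.7 mol/min; ν_D = −1, so ξ = 136.7/1 = 136.7 mol/min.
Outlet amounts (n = n₀ + ν ξ):
  G: 993 − 1(136.7) = 856.3
  D: 312.9 − 1(136.7) = 176.2
  F: 0 + 1(136.7) = 136.7
  H: 0 + 1(136.7) = 136.7
  E: 553.4 (inert)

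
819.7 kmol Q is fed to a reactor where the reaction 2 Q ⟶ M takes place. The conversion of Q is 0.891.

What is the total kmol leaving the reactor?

Q reacted = 0.891 × 819.7 = 730.4 kmol; ν_Q = −2, so ξ = 730.4/2 = 365.2 kmol.
Outlet amounts (n = n₀ + ν ξ):
  Q: 819.7 − 2(365.2) = 89.35
  M: 0 + 1(365.2) = 365.2
Total out = 89.35 + 365.2 = 454.5 kmol.

455 kmol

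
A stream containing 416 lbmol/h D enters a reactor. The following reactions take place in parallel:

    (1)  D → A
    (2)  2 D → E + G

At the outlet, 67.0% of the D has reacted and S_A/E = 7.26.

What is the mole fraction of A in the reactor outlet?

Conversion of D: D consumed = 0.67 × 416 = 278.7 lbmol/h = 1ξ₁ + 2ξ₂.
Selectivity: 1ξ₁ / (1ξ₂) = 7.26 → ξ₁ = 7.26 ξ₂.
Substitute: (1·7.26 + 2) ξ₂ = 278.7 → ξ₂ = 30.1 lbmol/h, ξ₁ = 218.5 lbmol/h.
Outlet amounts (n = n₀ + Σ ν·ξ):
  D: 416 − 1(218.5) − 2(30.1) = 137.3
  A: 0 + 1(218.5) = 218.5
  E: 0 + 1(30.1) = 30.1
  G: 0 + 1(30.1) = 30.1
Total out = 416 lbmol/h; y_A = 218.5 / 416 = 0.5253.

0.525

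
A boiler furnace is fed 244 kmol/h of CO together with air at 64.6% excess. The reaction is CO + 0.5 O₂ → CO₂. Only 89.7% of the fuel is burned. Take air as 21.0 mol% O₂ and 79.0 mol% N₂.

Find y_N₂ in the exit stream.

0.693

Stoichiometric O₂ = 0.5 × 244 = 122 kmol/h; O₂ fed = 122 × 1.646 = 200.8 kmol/h.
N₂ fed = 200.8 × 79/21 = 755.4 kmol/h.
Fuel reacted = 0.897 × 244 → ξ = 218.9 kmol/h.
Outlet (n = n₀ + ν ξ):
  CO: 244 − 1(218.9) = 25.13
  O₂: 200.8 − 0.5(218.9) = 91.38
  N₂: 755.4 (inert)
  CO₂: 0 + 1(218.9) = 218.9
Total out = 1091 kmol/h; y_N₂ = 755.4 / 1091 = 0.6925.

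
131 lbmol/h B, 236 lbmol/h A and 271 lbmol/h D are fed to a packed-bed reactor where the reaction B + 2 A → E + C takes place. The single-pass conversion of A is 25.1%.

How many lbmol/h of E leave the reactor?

29.6 lbmol/h

A reacted = 0.251 × 236 = 59.24 lbmol/h; ν_A = −2, so ξ = 59.24/2 = 29.62 lbmol/h.
Outlet amounts (n = n₀ + ν ξ):
  B: 131 − 1(29.62) = 101.4
  A: 236 − 2(29.62) = 176.8
  E: 0 + 1(29.62) = 29.62
  C: 0 + 1(29.62) = 29.62
  D: 271 (inert)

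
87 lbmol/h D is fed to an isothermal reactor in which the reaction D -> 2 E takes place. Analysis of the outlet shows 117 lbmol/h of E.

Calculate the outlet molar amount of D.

28.5 lbmol/h

For E: n = n₀ + 2ξ → 117 = 0 + 2ξ, giving ξ = 58.5 lbmol/h.
Outlet amounts (n = n₀ + ν ξ):
  D: 87 − 1(58.5) = 28.5
  E: 0 + 2(58.5) = 117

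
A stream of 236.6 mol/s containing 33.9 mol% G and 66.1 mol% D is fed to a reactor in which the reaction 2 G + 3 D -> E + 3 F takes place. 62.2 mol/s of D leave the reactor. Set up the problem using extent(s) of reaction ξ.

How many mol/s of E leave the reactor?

For D: n = n₀ − 3ξ → 62.2 = 156.4 − 3ξ, giving ξ = 31.4 mol/s.
Outlet amounts (n = n₀ + ν ξ):
  G: 80.21 − 2(31.4) = 17.41
  D: 156.4 − 3(31.4) = 62.2
  E: 0 + 1(31.4) = 31.4
  F: 0 + 3(31.4) = 94.19

31.4 mol/s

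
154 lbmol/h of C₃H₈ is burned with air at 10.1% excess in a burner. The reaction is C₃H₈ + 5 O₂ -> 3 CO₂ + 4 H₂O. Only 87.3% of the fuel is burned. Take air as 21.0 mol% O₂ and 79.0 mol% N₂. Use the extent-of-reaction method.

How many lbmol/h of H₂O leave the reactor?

Stoichiometric O₂ = 5 × 154 = 770 lbmol/h; O₂ fed = 770 × 1.101 = 847.8 lbmol/h.
N₂ fed = 847.8 × 79/21 = 3189 lbmol/h.
Fuel reacted = 0.873 × 154 → ξ = 134.4 lbmol/h.
Outlet (n = n₀ + ν ξ):
  C₃H₈: 154 − 1(134.4) = 19.56
  O₂: 847.8 − 5(134.4) = 175.6
  N₂: 3189 (inert)
  CO₂: 0 + 3(134.4) = 403.3
  H₂O: 0 + 4(134.4) = 537.8

538 lbmol/h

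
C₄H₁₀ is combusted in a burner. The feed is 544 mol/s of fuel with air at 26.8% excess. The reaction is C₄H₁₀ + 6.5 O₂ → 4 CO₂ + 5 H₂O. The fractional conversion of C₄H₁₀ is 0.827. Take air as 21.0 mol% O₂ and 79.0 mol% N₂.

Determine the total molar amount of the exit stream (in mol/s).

22600 mol/s

Stoichiometric O₂ = 6.5 × 544 = 3536 mol/s; O₂ fed = 3536 × 1.268 = 4484 mol/s.
N₂ fed = 4484 × 79/21 = 16870 mol/s.
Fuel reacted = 0.827 × 544 → ξ = 449.9 mol/s.
Outlet (n = n₀ + ν ξ):
  C₄H₁₀: 544 − 1(449.9) = 94.11
  O₂: 4484 − 6.5(449.9) = 1559
  N₂: 16870 (inert)
  CO₂: 0 + 4(449.9) = 1800
  H₂O: 0 + 5(449.9) = 2249
Total out = 94.11 + 1559 + 16870 + 1800 + 2249 = 22570 mol/s.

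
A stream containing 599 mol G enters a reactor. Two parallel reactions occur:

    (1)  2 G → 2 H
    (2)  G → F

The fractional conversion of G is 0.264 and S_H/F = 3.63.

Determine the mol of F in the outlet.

34.2 mol

Conversion of G: G consumed = 0.264 × 599 = 158.1 mol = 2ξ₁ + 1ξ₂.
Selectivity: 2ξ₁ / (1ξ₂) = 3.63 → ξ₁ = 1.815 ξ₂.
Substitute: (2·1.815 + 1) ξ₂ = 158.1 → ξ₂ = 34.15 mol, ξ₁ = 61.99 mol.
Outlet amounts (n = n₀ + Σ ν·ξ):
  G: 599 − 2(61.99) − 1(34.15) = 440.9
  H: 0 + 2(61.99) = 124
  F: 0 + 1(34.15) = 34.15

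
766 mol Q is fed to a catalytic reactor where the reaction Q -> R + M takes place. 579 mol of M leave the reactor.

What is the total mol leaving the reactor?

For M: n = n₀ + 1ξ → 579 = 0 + 1ξ, giving ξ = 579 mol.
Outlet amounts (n = n₀ + ν ξ):
  Q: 766 − 1(579) = 187
  R: 0 + 1(579) = 579
  M: 0 + 1(579) = 579
Total out = 187 + 579 + 579 = 1345 mol.

1340 mol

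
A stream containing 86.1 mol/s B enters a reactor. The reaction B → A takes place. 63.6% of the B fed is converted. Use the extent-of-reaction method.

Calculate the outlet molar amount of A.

B reacted = 0.636 × 86.1 = 54.76 mol/s; ν_B = −1, so ξ = 54.76/1 = 54.76 mol/s.
Outlet amounts (n = n₀ + ν ξ):
  B: 86.1 − 1(54.76) = 31.34
  A: 0 + 1(54.76) = 54.76

54.8 mol/s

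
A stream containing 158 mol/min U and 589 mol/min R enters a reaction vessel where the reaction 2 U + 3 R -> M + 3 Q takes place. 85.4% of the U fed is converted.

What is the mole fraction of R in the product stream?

U reacted = 0.854 × 158 = 134.9 mol/min; ν_U = −2, so ξ = 134.9/2 = 67.47 mol/min.
Outlet amounts (n = n₀ + ν ξ):
  U: 158 − 2(67.47) = 23.07
  R: 589 − 3(67.47) = 386.6
  M: 0 + 1(67.47) = 67.47
  Q: 0 + 3(67.47) = 202.4
Total out = 679.5 mol/min; y_R = 386.6 / 679.5 = 0.5689.

0.569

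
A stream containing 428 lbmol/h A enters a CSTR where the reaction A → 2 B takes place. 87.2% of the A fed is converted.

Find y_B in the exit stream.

A reacted = 0.872 × 428 = 373.2 lbmol/h; ν_A = −1, so ξ = 373.2/1 = 373.2 lbmol/h.
Outlet amounts (n = n₀ + ν ξ):
  A: 428 − 1(373.2) = 54.78
  B: 0 + 2(373.2) = 746.4
Total out = 801.2 lbmol/h; y_B = 746.4 / 801.2 = 0.9316.

0.932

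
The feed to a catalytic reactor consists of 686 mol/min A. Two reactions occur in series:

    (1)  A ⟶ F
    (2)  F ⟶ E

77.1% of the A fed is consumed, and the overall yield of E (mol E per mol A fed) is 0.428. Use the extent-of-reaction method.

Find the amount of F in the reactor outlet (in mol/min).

Conversion of A: A consumed = 1ξ₁ = 0.771 × 686 → ξ₁ = 528.9 mol/min.
Yield of E: 1ξ₂ / 686 = 0.428 → ξ₂ = 293.6 mol/min.
Outlet amounts (n = n₀ + Σ ν·ξ):
  A: 686 − 1(528.9) = 157.1
  F: 0 + 1(528.9) − 1(293.6) = 235.3
  E: 0 + 1(293.6) = 293.6

235 mol/min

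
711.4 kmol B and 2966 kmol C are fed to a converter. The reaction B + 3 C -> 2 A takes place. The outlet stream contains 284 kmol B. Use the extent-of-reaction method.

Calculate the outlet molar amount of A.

For B: n = n₀ − 1ξ → 284 = 711.4 − 1ξ, giving ξ = 427.4 kmol.
Outlet amounts (n = n₀ + ν ξ):
  B: 711.4 − 1(427.4) = 284
  C: 2966 − 3(427.4) = 1684
  A: 0 + 2(427.4) = 854.8

855 kmol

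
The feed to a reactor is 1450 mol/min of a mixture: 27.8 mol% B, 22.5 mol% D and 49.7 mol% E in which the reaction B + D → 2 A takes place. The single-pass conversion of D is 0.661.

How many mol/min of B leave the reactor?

D reacted = 0.661 × 326.2 = 215.7 mol/min; ν_D = −1, so ξ = 215.7/1 = 215.7 mol/min.
Outlet amounts (n = n₀ + ν ξ):
  B: 403.1 − 1(215.7) = 187.4
  D: 326.2 − 1(215.7) = 110.6
  A: 0 + 2(215.7) = 431.3
  E: 720.6 (inert)

187 mol/min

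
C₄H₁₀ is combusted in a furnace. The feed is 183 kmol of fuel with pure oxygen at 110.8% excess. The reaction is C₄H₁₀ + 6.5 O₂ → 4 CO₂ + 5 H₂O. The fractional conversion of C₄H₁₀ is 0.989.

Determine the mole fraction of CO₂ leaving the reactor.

Stoichiometric O₂ = 6.5 × 183 = 1190 kmol; O₂ fed = 1190 × 2.108 = 2507 kmol.
Fuel reacted = 0.989 × 183 → ξ = 181 kmol.
Outlet (n = n₀ + ν ξ):
  C₄H₁₀: 183 − 1(181) = 2.013
  O₂: 2507 − 6.5(181) = 1331
  CO₂: 0 + 4(181) = 723.9
  H₂O: 0 + 5(181) = 904.9
Total out = 2962 kmol; y_CO₂ = 723.9 / 2962 = 0.2444.

0.244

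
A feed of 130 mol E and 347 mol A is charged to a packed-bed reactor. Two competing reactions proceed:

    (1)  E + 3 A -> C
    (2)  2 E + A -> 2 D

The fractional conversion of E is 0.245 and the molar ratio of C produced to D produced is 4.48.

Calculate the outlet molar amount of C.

Conversion of E: E consumed = 0.245 × 130 = 31.85 mol = 1ξ₁ + 2ξ₂.
Selectivity: 1ξ₁ / (2ξ₂) = 4.48 → ξ₁ = 8.96 ξ₂.
Substitute: (1·8.96 + 2) ξ₂ = 31.85 → ξ₂ = 2.906 mol, ξ₁ = 26.04 mol.
Outlet amounts (n = n₀ + Σ ν·ξ):
  E: 130 − 1(26.04) − 2(2.906) = 98.15
  A: 347 − 3(26.04) − 1(2.906) = 266
  C: 0 + 1(26.04) = 26.04
  D: 0 + 2(2.906) = 5.812

26 mol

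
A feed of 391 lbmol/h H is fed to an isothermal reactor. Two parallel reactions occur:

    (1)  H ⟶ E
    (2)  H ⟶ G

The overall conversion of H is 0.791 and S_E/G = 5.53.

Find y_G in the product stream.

0.121

Conversion of H: H consumed = 0.791 × 391 = 309.3 lbmol/h = 1ξ₁ + 1ξ₂.
Selectivity: 1ξ₁ / (1ξ₂) = 5.53 → ξ₁ = 5.53 ξ₂.
Substitute: (1·5.53 + 1) ξ₂ = 309.3 → ξ₂ = 47.36 lbmol/h, ξ₁ = 261.9 lbmol/h.
Outlet amounts (n = n₀ + Σ ν·ξ):
  H: 391 − 1(261.9) − 1(47.36) = 81.72
  E: 0 + 1(261.9) = 261.9
  G: 0 + 1(47.36) = 47.36
Total out = 391 lbmol/h; y_G = 47.36 / 391 = 0.1211.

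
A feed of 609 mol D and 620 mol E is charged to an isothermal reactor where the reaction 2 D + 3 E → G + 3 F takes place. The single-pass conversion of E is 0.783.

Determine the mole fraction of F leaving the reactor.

E reacted = 0.783 × 620 = 485.5 mol; ν_E = −3, so ξ = 485.5/3 = 161.8 mol.
Outlet amounts (n = n₀ + ν ξ):
  D: 609 − 2(161.8) = 285.4
  E: 620 − 3(161.8) = 134.5
  G: 0 + 1(161.8) = 161.8
  F: 0 + 3(161.8) = 485.5
Total out = 1067 mol; y_F = 485.5 / 1067 = 0.4549.

0.455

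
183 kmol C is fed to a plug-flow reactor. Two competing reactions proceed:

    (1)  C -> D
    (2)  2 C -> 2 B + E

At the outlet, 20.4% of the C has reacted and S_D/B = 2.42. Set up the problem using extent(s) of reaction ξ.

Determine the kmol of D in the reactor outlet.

26.4 kmol

Conversion of C: C consumed = 0.204 × 183 = 37.33 kmol = 1ξ₁ + 2ξ₂.
Selectivity: 1ξ₁ / (2ξ₂) = 2.42 → ξ₁ = 4.84 ξ₂.
Substitute: (1·4.84 + 2) ξ₂ = 37.33 → ξ₂ = 5.458 kmol, ξ₁ = 26.42 kmol.
Outlet amounts (n = n₀ + Σ ν·ξ):
  C: 183 − 1(26.42) − 2(5.458) = 145.7
  D: 0 + 1(26.42) = 26.42
  B: 0 + 2(5.458) = 10.92
  E: 0 + 1(5.458) = 5.458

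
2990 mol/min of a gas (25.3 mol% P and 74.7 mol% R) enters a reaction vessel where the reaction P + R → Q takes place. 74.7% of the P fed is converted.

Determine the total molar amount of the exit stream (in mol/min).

2420 mol/min

P reacted = 0.747 × 756.5 = 565.1 mol/min; ν_P = −1, so ξ = 565.1/1 = 565.1 mol/min.
Outlet amounts (n = n₀ + ν ξ):
  P: 756.5 − 1(565.1) = 191.4
  R: 2234 − 1(565.1) = 1668
  Q: 0 + 1(565.1) = 565.1
Total out = 191.4 + 1668 + 565.1 = 2425 mol/min.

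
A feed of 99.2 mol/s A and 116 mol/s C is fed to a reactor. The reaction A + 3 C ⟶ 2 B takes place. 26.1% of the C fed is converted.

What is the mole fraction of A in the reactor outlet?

0.457

C reacted = 0.261 × 116 = 30.28 mol/s; ν_C = −3, so ξ = 30.28/3 = 10.09 mol/s.
Outlet amounts (n = n₀ + ν ξ):
  A: 99.2 − 1(10.09) = 89.11
  C: 116 − 3(10.09) = 85.72
  B: 0 + 2(10.09) = 20.18
Total out = 195 mol/s; y_A = 89.11 / 195 = 0.4569.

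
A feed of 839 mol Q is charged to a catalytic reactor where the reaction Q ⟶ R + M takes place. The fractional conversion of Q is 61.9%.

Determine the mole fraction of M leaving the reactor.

Q reacted = 0.619 × 839 = 519.3 mol; ν_Q = −1, so ξ = 519.3/1 = 519.3 mol.
Outlet amounts (n = n₀ + ν ξ):
  Q: 839 − 1(519.3) = 319.7
  R: 0 + 1(519.3) = 519.3
  M: 0 + 1(519.3) = 519.3
Total out = 1358 mol; y_M = 519.3 / 1358 = 0.3823.

0.382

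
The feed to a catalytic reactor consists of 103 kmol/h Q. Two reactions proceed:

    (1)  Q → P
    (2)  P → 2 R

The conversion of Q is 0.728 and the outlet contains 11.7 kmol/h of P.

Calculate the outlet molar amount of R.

Conversion of Q: Q consumed = 1ξ₁ = 0.728 × 103 → ξ₁ = 74.98 kmol/h.
P balance: n_P = 0 + 1ξ₁ − 1ξ₂ = 11.7 → ξ₂ = (1·74.98 − 11.7)/1 = 63.28 kmol/h.
Outlet amounts (n = n₀ + Σ ν·ξ):
  Q: 103 − 1(74.98) = 28.02
  P: 0 + 1(74.98) − 1(63.28) = 11.7
  R: 0 + 2(63.28) = 126.6

127 kmol/h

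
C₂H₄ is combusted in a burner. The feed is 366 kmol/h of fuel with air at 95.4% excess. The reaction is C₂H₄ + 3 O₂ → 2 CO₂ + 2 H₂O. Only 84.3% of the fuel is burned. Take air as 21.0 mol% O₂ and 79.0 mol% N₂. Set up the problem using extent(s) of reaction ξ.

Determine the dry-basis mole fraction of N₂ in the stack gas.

0.81

Stoichiometric O₂ = 3 × 366 = 1098 kmol/h; O₂ fed = 1098 × 1.954 = 2145 kmol/h.
N₂ fed = 2145 × 79/21 = 8071 kmol/h.
Fuel reacted = 0.843 × 366 → ξ = 308.5 kmol/h.
Outlet (n = n₀ + ν ξ):
  C₂H₄: 366 − 1(308.5) = 57.46
  O₂: 2145 − 3(308.5) = 1220
  N₂: 8071 (inert)
  CO₂: 0 + 2(308.5) = 617.1
  H₂O: 0 + 2(308.5) = 617.1
Dry total = 9966 kmol/h; y_N₂ (dry) = 8071 / 9966 = 0.8099.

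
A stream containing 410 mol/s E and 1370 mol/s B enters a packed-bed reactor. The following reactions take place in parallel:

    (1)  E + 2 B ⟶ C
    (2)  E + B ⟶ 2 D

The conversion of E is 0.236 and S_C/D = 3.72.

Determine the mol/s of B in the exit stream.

Conversion of E: E consumed = 0.236 × 410 = 96.76 mol/s = 1ξ₁ + 1ξ₂.
Selectivity: 1ξ₁ / (2ξ₂) = 3.72 → ξ₁ = 7.44 ξ₂.
Substitute: (1·7.44 + 1) ξ₂ = 96.76 → ξ₂ = 11.46 mol/s, ξ₁ = 85.3 mol/s.
Outlet amounts (n = n₀ + Σ ν·ξ):
  E: 410 − 1(85.3) − 1(11.46) = 313.2
  B: 1370 − 2(85.3) − 1(11.46) = 1188
  C: 0 + 1(85.3) = 85.3
  D: 0 + 2(11.46) = 22.93

1190 mol/s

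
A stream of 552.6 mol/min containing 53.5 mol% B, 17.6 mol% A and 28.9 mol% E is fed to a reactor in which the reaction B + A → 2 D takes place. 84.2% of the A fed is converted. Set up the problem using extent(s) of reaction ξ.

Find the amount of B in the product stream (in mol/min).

214 mol/min

A reacted = 0.842 × 97.26 = 81.89 mol/min; ν_A = −1, so ξ = 81.89/1 = 81.89 mol/min.
Outlet amounts (n = n₀ + ν ξ):
  B: 295.6 − 1(81.89) = 213.8
  A: 97.26 − 1(81.89) = 15.37
  D: 0 + 2(81.89) = 163.8
  E: 159.7 (inert)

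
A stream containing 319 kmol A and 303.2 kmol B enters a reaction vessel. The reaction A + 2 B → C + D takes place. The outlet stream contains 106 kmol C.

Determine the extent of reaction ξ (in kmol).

For C: n = n₀ + 1ξ → 106 = 0 + 1ξ, giving ξ = 106 kmol.
Outlet amounts (n = n₀ + ν ξ):
  A: 319 − 1(106) = 213
  B: 303.2 − 2(106) = 91.2
  C: 0 + 1(106) = 106
  D: 0 + 1(106) = 106

ξ = 106 kmol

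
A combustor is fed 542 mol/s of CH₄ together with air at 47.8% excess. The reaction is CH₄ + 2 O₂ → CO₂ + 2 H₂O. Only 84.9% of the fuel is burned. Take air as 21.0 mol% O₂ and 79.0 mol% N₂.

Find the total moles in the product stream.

8170 mol/s

Stoichiometric O₂ = 2 × 542 = 1084 mol/s; O₂ fed = 1084 × 1.478 = 1602 mol/s.
N₂ fed = 1602 × 79/21 = 6027 mol/s.
Fuel reacted = 0.849 × 542 → ξ = 460.2 mol/s.
Outlet (n = n₀ + ν ξ):
  CH₄: 542 − 1(460.2) = 81.84
  O₂: 1602 − 2(460.2) = 681.8
  N₂: 6027 (inert)
  CO₂: 0 + 1(460.2) = 460.2
  H₂O: 0 + 2(460.2) = 920.3
Total out = 81.84 + 681.8 + 6027 + 460.2 + 920.3 = 8171 mol/s.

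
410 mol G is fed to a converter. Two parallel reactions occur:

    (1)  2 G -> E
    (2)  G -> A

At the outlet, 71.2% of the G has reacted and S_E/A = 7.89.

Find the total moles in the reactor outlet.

Conversion of G: G consumed = 0.712 × 410 = 291.9 mol = 2ξ₁ + 1ξ₂.
Selectivity: 1ξ₁ / (1ξ₂) = 7.89 → ξ₁ = 7.89 ξ₂.
Substitute: (2·7.89 + 1) ξ₂ = 291.9 → ξ₂ = 17.4 mol, ξ₁ = 137.3 mol.
Outlet amounts (n = n₀ + Σ ν·ξ):
  G: 410 − 2(137.3) − 1(17.4) = 118.1
  E: 0 + 1(137.3) = 137.3
  A: 0 + 1(17.4) = 17.4
Total out = 118.1 + 137.3 + 17.4 = 272.7 mol.

273 mol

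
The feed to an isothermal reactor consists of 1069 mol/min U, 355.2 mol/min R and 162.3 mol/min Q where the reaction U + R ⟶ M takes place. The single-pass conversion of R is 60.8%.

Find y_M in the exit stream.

0.158

R reacted = 0.608 × 355.2 = 216 mol/min; ν_R = −1, so ξ = 216/1 = 216 mol/min.
Outlet amounts (n = n₀ + ν ξ):
  U: 1069 − 1(216) = 853
  R: 355.2 − 1(216) = 139.2
  M: 0 + 1(216) = 216
  Q: 162.3 (inert)
Total out = 1371 mol/min; y_M = 216 / 1371 = 0.1576.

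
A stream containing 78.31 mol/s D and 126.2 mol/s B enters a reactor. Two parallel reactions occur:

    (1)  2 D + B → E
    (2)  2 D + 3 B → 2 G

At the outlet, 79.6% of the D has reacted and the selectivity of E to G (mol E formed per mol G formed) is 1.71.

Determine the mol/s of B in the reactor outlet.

80.9 mol/s

Conversion of D: D consumed = 0.796 × 78.31 = 62.33 mol/s = 2ξ₁ + 2ξ₂.
Selectivity: 1ξ₁ / (2ξ₂) = 1.71 → ξ₁ = 3.42 ξ₂.
Substitute: (2·3.42 + 2) ξ₂ = 62.33 → ξ₂ = 7.051 mol/s, ξ₁ = 24.12 mol/s.
Outlet amounts (n = n₀ + Σ ν·ξ):
  D: 78.31 − 2(24.12) − 2(7.051) = 15.98
  B: 126.2 − 1(24.12) − 3(7.051) = 80.93
  E: 0 + 1(24.12) = 24.12
  G: 0 + 2(7.051) = 14.1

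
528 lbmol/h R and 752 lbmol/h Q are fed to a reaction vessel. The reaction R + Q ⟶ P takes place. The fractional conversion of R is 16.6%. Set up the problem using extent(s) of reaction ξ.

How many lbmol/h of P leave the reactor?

R reacted = 0.166 × 528 = 87.65 lbmol/h; ν_R = −1, so ξ = 87.65/1 = 87.65 lbmol/h.
Outlet amounts (n = n₀ + ν ξ):
  R: 528 − 1(87.65) = 440.4
  Q: 752 − 1(87.65) = 664.4
  P: 0 + 1(87.65) = 87.65

87.6 lbmol/h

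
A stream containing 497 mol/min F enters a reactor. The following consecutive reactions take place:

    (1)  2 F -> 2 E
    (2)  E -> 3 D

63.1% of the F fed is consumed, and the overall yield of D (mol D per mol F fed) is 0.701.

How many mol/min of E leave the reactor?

197 mol/min

Conversion of F: F consumed = 2ξ₁ = 0.631 × 497 → ξ₁ = 156.8 mol/min.
Yield of D: 3ξ₂ / 497 = 0.701 → ξ₂ = 116.1 mol/min.
Outlet amounts (n = n₀ + Σ ν·ξ):
  F: 497 − 2(156.8) = 183.4
  E: 0 + 2(156.8) − 1(116.1) = 197.5
  D: 0 + 3(116.1) = 348.4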